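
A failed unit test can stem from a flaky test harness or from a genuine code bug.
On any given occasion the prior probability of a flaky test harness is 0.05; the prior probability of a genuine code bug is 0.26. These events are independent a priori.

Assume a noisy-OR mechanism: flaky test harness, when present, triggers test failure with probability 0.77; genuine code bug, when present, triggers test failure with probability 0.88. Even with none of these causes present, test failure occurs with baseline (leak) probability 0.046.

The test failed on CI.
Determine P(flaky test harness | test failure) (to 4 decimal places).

Under noisy-OR, P(test failure | causes) = 1 − (1−0.046)·∏(1−qᵢ) over the active causes.
Sum P(test failure|·) weighted by the priors over the 4 (flaky test harness, genuine code bug) configurations:
  P(test failure) = 0.046×0.95×0.74 + 0.88552×0.95×0.26 + 0.78058×0.05×0.74 + 0.97367×0.05×0.26
        = 0.032338 + 0.218723 + 0.028881 + 0.012658 = 0.292600
The terms with flaky test harness present sum to 0.041539, so
  P(flaky test harness | test failure) = 0.041539 / 0.292600 ≈ 0.1420

P(flaky test harness | test failure) ≈ 0.1420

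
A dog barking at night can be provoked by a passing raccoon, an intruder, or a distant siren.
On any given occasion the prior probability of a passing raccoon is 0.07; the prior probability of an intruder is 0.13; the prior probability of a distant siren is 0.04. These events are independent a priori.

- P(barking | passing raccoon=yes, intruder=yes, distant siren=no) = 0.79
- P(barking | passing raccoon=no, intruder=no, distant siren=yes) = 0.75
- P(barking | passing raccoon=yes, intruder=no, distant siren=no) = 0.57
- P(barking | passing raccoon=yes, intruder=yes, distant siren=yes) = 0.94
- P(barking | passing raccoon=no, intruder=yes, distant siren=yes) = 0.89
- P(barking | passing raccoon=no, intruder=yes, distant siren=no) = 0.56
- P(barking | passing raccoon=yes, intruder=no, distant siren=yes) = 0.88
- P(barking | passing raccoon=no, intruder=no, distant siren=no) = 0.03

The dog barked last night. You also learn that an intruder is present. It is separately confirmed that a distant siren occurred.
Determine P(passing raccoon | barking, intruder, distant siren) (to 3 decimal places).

P(barking | intruder, distant siren) = 0.89×0.93 + 0.94×0.07 = 0.827700 + 0.065800 = 0.893500
Of this, 0.065800 comes from 0.94×0.07 (the passing raccoon=true cases).
P(passing raccoon | barking, intruder, distant siren) = 0.065800 / 0.893500 ≈ 0.074

P(passing raccoon | barking, intruder, distant siren) ≈ 0.074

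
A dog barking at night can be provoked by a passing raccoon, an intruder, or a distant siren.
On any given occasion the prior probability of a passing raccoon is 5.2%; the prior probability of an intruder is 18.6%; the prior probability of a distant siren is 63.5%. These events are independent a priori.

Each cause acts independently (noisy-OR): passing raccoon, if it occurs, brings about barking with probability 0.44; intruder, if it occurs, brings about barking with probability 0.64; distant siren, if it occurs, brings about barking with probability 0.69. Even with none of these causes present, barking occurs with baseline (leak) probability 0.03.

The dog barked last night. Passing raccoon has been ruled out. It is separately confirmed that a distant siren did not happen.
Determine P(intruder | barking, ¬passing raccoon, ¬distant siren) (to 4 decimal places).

Under noisy-OR, P(barking | causes) = 1 − (1−0.03)·∏(1−qᵢ) over the active causes.
Sum P(barking|·) weighted by the priors over both values of intruder:
  P(barking | ¬passing raccoon, ¬distant siren) = 0.03×0.814 + 0.6508×0.186
        = 0.024420 + 0.121049 = 0.145469
Configurations with intruder contribute 0.121049, so
  P(intruder | barking, ¬passing raccoon, ¬distant siren) = 0.121049 / 0.145469 ≈ 0.8321

P(intruder | barking, ¬passing raccoon, ¬distant siren) ≈ 0.8321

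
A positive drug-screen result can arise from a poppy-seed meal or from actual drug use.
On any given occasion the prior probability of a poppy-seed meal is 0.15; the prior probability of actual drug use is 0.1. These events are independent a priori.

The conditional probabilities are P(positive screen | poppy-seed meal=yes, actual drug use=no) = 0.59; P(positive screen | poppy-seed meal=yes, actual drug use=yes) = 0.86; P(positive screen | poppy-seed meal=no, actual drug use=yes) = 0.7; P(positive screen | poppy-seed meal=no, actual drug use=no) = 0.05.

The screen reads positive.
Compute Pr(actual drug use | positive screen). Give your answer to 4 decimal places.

Pr(actual drug use | positive screen) ≈ 0.3805

P(positive screen) = 0.05·0.85·0.9 + 0.7·0.85·0.1 + 0.59·0.15·0.9 + 0.86·0.15·0.1 = 0.038250 + 0.059500 + 0.079650 + 0.012900 = 0.190300
Of this, 0.072400 comes from 0.059500 + 0.012900 (the actual drug use=true cases).
So P(actual drug use | positive screen) = 0.072400/0.190300 ≈ 0.3805.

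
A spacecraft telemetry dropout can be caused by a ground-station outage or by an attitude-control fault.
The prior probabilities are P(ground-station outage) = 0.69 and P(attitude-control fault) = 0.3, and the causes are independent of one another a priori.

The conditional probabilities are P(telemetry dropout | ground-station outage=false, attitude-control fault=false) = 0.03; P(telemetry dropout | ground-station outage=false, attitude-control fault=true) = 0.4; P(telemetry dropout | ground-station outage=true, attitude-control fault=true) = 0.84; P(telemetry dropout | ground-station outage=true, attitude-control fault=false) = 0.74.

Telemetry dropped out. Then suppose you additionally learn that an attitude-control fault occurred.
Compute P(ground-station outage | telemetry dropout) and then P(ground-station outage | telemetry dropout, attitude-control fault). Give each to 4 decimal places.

P(ground-station outage | telemetry dropout) ≈ 0.9240; P(ground-station outage | telemetry dropout, attitude-control fault) ≈ 0.8238

Enumerate the 4 (ground-station outage, attitude-control fault) configurations and weight by the priors:
  P(telemetry dropout) = 0.03*0.31*0.7 + 0.4*0.31*0.3 + 0.74*0.69*0.7 + 0.84*0.69*0.3
        = 0.006510 + 0.037200 + 0.357420 + 0.173880 = 0.575010
Configurations with ground-station outage contribute 0.531300, so
  P(ground-station outage | telemetry dropout) = 0.531300 / 0.575010 ≈ 0.9240

Now also conditioning on attitude-control fault=true:
Weight on ground-station outage=true, given the evidence: 0.84×0.69 = 0.579600
Normalizer over all consistent configurations: 0.4×0.31 + 0.84×0.69 = 0.703600
P(ground-station outage | telemetry dropout, attitude-control fault) = 0.579600/0.703600 ≈ 0.8238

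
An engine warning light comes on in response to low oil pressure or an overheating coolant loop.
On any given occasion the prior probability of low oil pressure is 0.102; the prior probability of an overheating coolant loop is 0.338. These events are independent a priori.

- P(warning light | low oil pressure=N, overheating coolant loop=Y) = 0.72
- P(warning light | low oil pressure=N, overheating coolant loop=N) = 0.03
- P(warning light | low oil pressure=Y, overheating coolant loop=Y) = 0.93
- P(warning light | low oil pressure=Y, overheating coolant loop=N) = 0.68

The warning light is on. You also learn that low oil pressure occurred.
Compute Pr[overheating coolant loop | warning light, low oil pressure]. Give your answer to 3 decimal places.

P(warning light | low oil pressure) = 0.68×0.662 + 0.93×0.338 = 0.450160 + 0.314340 = 0.764500
Restricting to configurations with overheating coolant loop present: 0.93×0.338 = 0.314340.
So P(overheating coolant loop | warning light, low oil pressure) = 0.314340/0.764500 ≈ 0.411.

Pr[overheating coolant loop | warning light, low oil pressure] ≈ 0.411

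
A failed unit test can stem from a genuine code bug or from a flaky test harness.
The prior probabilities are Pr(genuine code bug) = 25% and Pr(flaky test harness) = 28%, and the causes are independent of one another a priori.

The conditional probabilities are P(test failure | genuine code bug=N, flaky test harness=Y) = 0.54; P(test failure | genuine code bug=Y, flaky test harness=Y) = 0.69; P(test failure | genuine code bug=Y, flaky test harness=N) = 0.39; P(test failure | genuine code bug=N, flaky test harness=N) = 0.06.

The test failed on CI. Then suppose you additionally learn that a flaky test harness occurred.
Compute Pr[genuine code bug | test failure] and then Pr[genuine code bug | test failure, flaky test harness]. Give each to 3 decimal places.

Pr[genuine code bug | test failure] ≈ 0.448; Pr[genuine code bug | test failure, flaky test harness] ≈ 0.299

P(test failure) = 0.06*0.75*0.72 + 0.54*0.75*0.28 + 0.39*0.25*0.72 + 0.69*0.25*0.28 = 0.032400 + 0.113400 + 0.070200 + 0.048300 = 0.264300
Of this, 0.118500 comes from 0.070200 + 0.048300 (the genuine code bug=true cases).
Hence the posterior is 0.118500/0.264300 ≈ 0.448.

With the extra evidence:
Enumerate both values of genuine code bug and weight by the priors:
  P(test failure | flaky test harness) = 0.54*0.75 + 0.69*0.25
        = 0.405000 + 0.172500 = 0.577500
Keeping only the genuine code bug-present terms gives 0.172500, so
  P(genuine code bug | test failure, flaky test harness) = 0.172500 / 0.577500 ≈ 0.299
This is intercausal reasoning (explaining away): once flaky test harness accounts for the test failure, genuine code bug becomes less likely.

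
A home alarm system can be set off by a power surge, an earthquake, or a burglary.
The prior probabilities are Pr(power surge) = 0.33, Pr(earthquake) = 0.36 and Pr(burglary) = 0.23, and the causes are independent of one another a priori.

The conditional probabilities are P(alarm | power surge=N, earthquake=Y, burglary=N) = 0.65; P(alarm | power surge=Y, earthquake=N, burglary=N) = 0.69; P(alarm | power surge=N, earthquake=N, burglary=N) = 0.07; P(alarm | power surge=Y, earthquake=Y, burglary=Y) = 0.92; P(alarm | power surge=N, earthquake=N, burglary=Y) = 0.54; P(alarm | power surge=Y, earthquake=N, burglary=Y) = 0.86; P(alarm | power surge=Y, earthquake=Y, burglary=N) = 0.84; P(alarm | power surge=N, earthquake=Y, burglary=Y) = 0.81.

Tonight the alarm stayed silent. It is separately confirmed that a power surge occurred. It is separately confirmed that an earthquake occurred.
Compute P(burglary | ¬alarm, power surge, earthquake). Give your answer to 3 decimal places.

P(burglary | ¬alarm, power surge, earthquake) ≈ 0.130

P(¬alarm | power surge, earthquake) = 0.16*0.77 + 0.08*0.23 = 0.123200 + 0.018400 = 0.141600
Restricting to configurations with burglary present: 0.08*0.23 = 0.018400.
So P(burglary | ¬alarm, power surge, earthquake) = 0.018400/0.141600 ≈ 0.130.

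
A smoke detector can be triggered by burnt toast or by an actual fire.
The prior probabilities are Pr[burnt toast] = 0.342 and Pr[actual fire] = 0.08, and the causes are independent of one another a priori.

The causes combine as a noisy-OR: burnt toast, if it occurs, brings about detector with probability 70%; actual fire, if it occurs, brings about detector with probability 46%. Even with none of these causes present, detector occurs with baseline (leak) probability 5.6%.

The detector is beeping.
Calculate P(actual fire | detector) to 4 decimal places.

Under noisy-OR, P(detector | causes) = 1 − (1−0.056)·∏(1−qᵢ) over the active causes.
Enumerate the 4 (burnt toast, actual fire) configurations and weight by the priors:
  P(detector) = 0.056×0.658×0.92 + 0.49024×0.658×0.08 + 0.7168×0.342×0.92 + 0.847072×0.342×0.08
        = 0.033900 + 0.025806 + 0.225534 + 0.023176 = 0.308416
Keeping only the actual fire-present terms gives 0.048982, so
  P(actual fire | detector) = 0.048982 / 0.308416 ≈ 0.1588

P(actual fire | detector) ≈ 0.1588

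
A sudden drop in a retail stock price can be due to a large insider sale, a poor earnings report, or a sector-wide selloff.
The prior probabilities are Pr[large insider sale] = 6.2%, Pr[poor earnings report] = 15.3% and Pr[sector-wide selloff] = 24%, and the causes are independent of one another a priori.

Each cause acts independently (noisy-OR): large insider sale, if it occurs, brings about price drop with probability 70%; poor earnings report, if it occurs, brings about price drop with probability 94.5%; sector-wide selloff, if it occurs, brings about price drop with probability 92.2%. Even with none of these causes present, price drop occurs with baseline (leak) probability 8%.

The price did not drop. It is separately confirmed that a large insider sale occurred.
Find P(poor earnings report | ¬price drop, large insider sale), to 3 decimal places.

Under noisy-OR, P(price drop | causes) = 1 − (1−0.08)·∏(1−qᵢ) over the active causes.
Enumerate the 4 (poor earnings report, sector-wide selloff) configurations and weight by the priors:
  P(¬price drop | large insider sale) = 0.276*0.847*0.76 + 0.021528*0.847*0.24 + 0.01518*0.153*0.76 + 0.001184*0.153*0.24
        = 0.177667 + 0.004376 + 0.001765 + 0.000043 = 0.183851
Configurations with poor earnings report contribute 0.001808, so
  P(poor earnings report | ¬price drop, large insider sale) = 0.001808 / 0.183851 ≈ 0.010

P(poor earnings report | ¬price drop, large insider sale) ≈ 0.010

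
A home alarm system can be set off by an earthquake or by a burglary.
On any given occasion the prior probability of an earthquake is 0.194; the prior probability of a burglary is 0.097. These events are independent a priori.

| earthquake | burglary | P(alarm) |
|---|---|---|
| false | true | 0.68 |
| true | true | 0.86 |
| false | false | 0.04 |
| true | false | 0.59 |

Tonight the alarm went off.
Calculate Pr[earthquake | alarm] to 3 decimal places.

Pr[earthquake | alarm] ≈ 0.592

Enumerate the 4 (earthquake, burglary) configurations and weight by the priors:
  P(alarm) = 0.04×0.806×0.903 + 0.68×0.806×0.097 + 0.59×0.194×0.903 + 0.86×0.194×0.097
        = 0.029113 + 0.053164 + 0.103357 + 0.016183 = 0.201817
Configurations with earthquake contribute 0.119540, so
  P(earthquake | alarm) = 0.119540 / 0.201817 ≈ 0.592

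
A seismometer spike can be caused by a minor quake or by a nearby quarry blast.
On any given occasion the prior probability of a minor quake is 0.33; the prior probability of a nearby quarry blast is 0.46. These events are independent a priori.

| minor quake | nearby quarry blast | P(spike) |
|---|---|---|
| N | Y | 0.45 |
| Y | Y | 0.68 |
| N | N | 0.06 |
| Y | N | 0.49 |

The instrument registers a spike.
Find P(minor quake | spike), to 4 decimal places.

For the numerator, keep only minor quake=true terms: 0.087318 + 0.103224 = 0.190542
Denominator P(spike): 0.06×0.67×0.54 + 0.45×0.67×0.46 + 0.49×0.33×0.54 + 0.68×0.33×0.46 = 0.350940
P(minor quake | spike) = 0.190542/0.350940 ≈ 0.5429

P(minor quake | spike) ≈ 0.5429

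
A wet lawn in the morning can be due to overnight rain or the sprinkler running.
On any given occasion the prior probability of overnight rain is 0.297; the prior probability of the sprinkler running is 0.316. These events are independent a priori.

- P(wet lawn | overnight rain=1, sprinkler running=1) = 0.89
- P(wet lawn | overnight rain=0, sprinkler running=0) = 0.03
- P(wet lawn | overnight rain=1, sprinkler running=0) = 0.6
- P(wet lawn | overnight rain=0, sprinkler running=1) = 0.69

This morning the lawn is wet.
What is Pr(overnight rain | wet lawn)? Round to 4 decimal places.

P(wet lawn) = 0.03×0.703×0.684 + 0.69×0.703×0.316 + 0.6×0.297×0.684 + 0.89×0.297×0.316 = 0.014426 + 0.153282 + 0.121889 + 0.083528 = 0.373125
Restricting to configurations with overnight rain present: 0.121889 + 0.083528 = 0.205417.
Hence the posterior is 0.205417/0.373125 ≈ 0.5505.

Pr(overnight rain | wet lawn) ≈ 0.5505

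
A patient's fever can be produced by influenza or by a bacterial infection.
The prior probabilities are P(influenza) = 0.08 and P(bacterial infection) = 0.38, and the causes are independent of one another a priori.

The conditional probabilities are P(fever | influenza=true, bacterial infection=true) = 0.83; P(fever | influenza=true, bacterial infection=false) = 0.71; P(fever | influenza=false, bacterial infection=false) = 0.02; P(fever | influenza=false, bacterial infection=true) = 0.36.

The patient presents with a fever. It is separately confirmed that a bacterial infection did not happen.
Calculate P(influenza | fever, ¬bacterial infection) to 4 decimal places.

Weight on influenza=true, given the evidence: 0.71·0.08 = 0.056800
Normalizer over all consistent configurations: 0.02·0.92 + 0.71·0.08 = 0.075200
P(influenza | fever, ¬bacterial infection) = 0.056800/0.075200 ≈ 0.7553

P(influenza | fever, ¬bacterial infection) ≈ 0.7553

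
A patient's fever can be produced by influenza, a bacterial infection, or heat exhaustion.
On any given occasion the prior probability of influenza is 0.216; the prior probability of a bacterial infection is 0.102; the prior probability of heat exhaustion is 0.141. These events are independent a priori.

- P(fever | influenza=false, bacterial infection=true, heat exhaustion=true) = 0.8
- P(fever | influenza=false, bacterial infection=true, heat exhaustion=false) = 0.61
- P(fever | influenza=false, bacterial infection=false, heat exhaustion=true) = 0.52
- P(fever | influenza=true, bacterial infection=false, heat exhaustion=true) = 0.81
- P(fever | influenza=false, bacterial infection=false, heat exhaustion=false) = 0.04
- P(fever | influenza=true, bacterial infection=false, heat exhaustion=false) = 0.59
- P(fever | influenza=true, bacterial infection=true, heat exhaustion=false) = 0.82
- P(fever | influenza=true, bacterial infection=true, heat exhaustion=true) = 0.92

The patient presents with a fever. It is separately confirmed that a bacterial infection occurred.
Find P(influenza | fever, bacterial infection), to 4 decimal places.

P(influenza | fever, bacterial infection) ≈ 0.2652

Numerator (weight on configurations with influenza): 0.152146 + 0.028020 = 0.180166
The normalizing constant is 0.61·0.784·0.859 + 0.8·0.784·0.141 + 0.82·0.216·0.859 + 0.92·0.216·0.141 = 0.679409
Posterior = 0.180166 / 0.679409 ≈ 0.2652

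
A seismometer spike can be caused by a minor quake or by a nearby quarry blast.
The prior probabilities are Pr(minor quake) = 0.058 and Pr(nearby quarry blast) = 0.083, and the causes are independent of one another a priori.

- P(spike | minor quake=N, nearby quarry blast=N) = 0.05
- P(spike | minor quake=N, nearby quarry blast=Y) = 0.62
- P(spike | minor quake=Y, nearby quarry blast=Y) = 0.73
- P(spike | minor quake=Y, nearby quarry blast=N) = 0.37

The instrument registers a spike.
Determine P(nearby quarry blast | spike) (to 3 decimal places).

P(spike) = 0.05×0.942×0.917 + 0.62×0.942×0.083 + 0.37×0.058×0.917 + 0.73×0.058×0.083 = 0.043191 + 0.048475 + 0.019679 + 0.003514 = 0.114859
The nearby quarry blast-present share is 0.048475 + 0.003514 = 0.051989.
P(nearby quarry blast | spike) = 0.051989 / 0.114859 ≈ 0.453

P(nearby quarry blast | spike) ≈ 0.453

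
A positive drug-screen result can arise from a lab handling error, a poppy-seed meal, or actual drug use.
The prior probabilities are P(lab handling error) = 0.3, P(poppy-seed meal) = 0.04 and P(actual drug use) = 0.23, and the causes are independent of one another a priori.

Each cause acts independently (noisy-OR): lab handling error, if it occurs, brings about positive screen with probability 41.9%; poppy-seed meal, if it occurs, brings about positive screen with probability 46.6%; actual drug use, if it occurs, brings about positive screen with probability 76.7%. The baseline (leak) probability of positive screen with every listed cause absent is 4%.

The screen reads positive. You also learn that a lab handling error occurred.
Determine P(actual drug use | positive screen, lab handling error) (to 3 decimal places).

P(actual drug use | positive screen, lab handling error) ≈ 0.365

Under noisy-OR, P(positive screen | causes) = 1 − (1−0.04)·∏(1−qᵢ) over the active causes.
P(positive screen | lab handling error) = 0.44224·0.96·0.77 + 0.870042·0.96·0.23 + 0.702156·0.04·0.77 + 0.930602·0.04·0.23 = 0.326904 + 0.192105 + 0.021626 + 0.008562 = 0.549197
The actual drug use-present share is 0.192105 + 0.008562 = 0.200667.
So P(actual drug use | positive screen, lab handling error) = 0.200667/0.549197 ≈ 0.365.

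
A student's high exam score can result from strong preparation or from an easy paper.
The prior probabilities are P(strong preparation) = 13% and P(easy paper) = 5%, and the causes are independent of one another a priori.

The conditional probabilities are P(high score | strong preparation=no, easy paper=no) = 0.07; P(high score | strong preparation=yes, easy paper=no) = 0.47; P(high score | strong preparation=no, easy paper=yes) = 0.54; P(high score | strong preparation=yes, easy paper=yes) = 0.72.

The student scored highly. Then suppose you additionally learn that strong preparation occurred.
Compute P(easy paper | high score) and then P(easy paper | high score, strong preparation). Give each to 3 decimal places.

P(easy paper | high score) ≈ 0.196; P(easy paper | high score, strong preparation) ≈ 0.075

P(high score) = 0.07×0.87×0.95 + 0.54×0.87×0.05 + 0.47×0.13×0.95 + 0.72×0.13×0.05 = 0.057855 + 0.023490 + 0.058045 + 0.004680 = 0.144070
Of this, 0.028170 comes from 0.023490 + 0.004680 (the easy paper=true cases).
So P(easy paper | high score) = 0.028170/0.144070 ≈ 0.196.

With the extra evidence:
P(high score | strong preparation) = 0.47×0.95 + 0.72×0.05 = 0.446500 + 0.036000 = 0.482500
Restricting to configurations with easy paper present: 0.72×0.05 = 0.036000.
So P(easy paper | high score, strong preparation) = 0.036000/0.482500 ≈ 0.075.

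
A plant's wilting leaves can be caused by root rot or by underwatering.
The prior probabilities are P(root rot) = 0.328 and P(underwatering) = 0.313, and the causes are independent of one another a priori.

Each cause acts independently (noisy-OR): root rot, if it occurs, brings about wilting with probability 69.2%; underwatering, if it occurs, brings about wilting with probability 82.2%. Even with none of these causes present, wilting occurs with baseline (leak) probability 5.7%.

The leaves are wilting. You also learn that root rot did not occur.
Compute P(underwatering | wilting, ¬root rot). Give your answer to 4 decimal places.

P(underwatering | wilting, ¬root rot) ≈ 0.8693

Under noisy-OR, P(wilting | causes) = 1 − (1−0.057)·∏(1−qᵢ) over the active causes.
Numerator (weight on configurations with underwatering): 0.832146·0.313 = 0.260462
The normalizing constant is 0.057·0.687 + 0.832146·0.313 = 0.299621
Posterior = 0.260462 / 0.299621 ≈ 0.8693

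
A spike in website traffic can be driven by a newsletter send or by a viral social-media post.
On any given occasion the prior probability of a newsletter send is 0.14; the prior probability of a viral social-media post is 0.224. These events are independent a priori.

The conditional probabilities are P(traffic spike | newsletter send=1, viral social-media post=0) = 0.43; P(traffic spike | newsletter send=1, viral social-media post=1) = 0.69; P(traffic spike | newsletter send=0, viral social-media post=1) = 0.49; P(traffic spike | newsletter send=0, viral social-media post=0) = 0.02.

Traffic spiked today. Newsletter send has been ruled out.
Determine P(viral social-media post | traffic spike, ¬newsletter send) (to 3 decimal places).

P(viral social-media post | traffic spike, ¬newsletter send) ≈ 0.876

P(traffic spike | ¬newsletter send) = 0.02*0.776 + 0.49*0.224 = 0.015520 + 0.109760 = 0.125280
The viral social-media post-present share is 0.49*0.224 = 0.109760.
So P(viral social-media post | traffic spike, ¬newsletter send) = 0.109760/0.125280 ≈ 0.876.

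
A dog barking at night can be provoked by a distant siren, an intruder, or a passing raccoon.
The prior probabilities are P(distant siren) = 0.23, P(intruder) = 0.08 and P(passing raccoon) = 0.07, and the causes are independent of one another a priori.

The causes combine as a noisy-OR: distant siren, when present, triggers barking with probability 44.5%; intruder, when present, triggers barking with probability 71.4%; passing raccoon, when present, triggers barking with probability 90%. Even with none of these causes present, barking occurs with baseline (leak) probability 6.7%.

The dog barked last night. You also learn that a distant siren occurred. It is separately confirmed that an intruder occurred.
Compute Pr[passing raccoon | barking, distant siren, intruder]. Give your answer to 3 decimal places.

Pr[passing raccoon | barking, distant siren, intruder] ≈ 0.080

Under noisy-OR, P(barking | causes) = 1 − (1−0.067)·∏(1−qᵢ) over the active causes.
Sum P(barking|·) weighted by the priors over both values of passing raccoon:
  P(barking | distant siren, intruder) = 0.851905×0.93 + 0.98519×0.07
        = 0.792272 + 0.068963 = 0.861235
Configurations with passing raccoon contribute 0.068963, so
  P(passing raccoon | barking, distant siren, intruder) = 0.068963 / 0.861235 ≈ 0.080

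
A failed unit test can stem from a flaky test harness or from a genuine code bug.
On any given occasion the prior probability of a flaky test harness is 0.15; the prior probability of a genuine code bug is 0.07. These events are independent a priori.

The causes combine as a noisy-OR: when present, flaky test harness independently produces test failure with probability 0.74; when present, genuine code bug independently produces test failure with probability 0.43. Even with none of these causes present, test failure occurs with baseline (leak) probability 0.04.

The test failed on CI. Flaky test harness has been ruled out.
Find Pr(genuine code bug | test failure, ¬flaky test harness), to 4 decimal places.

Under noisy-OR, P(test failure | causes) = 1 − (1−0.04)·∏(1−qᵢ) over the active causes.
For the numerator, keep only genuine code bug=true terms: 0.4528·0.07 = 0.031696
Normalizer over all consistent configurations: 0.04·0.93 + 0.4528·0.07 = 0.068896
P(genuine code bug | test failure, ¬flaky test harness) = 0.031696/0.068896 ≈ 0.4601

Pr(genuine code bug | test failure, ¬flaky test harness) ≈ 0.4601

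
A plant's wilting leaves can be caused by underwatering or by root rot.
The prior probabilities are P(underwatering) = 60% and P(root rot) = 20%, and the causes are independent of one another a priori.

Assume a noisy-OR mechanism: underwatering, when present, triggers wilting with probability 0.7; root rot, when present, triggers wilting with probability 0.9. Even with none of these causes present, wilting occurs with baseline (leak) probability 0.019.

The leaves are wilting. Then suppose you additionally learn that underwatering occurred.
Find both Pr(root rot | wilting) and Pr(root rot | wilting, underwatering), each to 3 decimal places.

Pr(root rot | wilting) ≈ 0.354; Pr(root rot | wilting, underwatering) ≈ 0.256

Under noisy-OR, P(wilting | causes) = 1 − (1−0.019)·∏(1−qᵢ) over the active causes.
Weight on root rot=true, given the evidence: 0.072152 + 0.116468 = 0.188620
Normalizer over all consistent configurations: 0.019·0.4·0.8 + 0.9019·0.4·0.2 + 0.7057·0.6·0.8 + 0.97057·0.6·0.2 = 0.533436
Posterior = 0.188620 / 0.533436 ≈ 0.354

With the extra evidence:
Enumerate both values of root rot and weight by the priors:
  P(wilting | underwatering) = 0.7057*0.8 + 0.97057*0.2
        = 0.564560 + 0.194114 = 0.758674
The terms with root rot present sum to 0.194114, so
  P(root rot | wilting, underwatering) = 0.194114 / 0.758674 ≈ 0.256
Conditioning on underwatering lowers the posterior on root rot: the classic explaining-away effect in a common-effect structure.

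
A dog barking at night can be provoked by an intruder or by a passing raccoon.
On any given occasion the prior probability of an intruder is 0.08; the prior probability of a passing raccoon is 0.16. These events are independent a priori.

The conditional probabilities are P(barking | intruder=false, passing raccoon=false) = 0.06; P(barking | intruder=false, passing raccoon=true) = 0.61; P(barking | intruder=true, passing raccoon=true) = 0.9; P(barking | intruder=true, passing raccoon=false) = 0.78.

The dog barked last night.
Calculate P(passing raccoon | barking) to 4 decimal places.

Sum P(barking|·) weighted by the priors over the 4 (intruder, passing raccoon) configurations:
  P(barking) = 0.06·0.92·0.84 + 0.61·0.92·0.16 + 0.78·0.08·0.84 + 0.9·0.08·0.16
        = 0.046368 + 0.089792 + 0.052416 + 0.011520 = 0.200096
Configurations with passing raccoon contribute 0.101312, so
  P(passing raccoon | barking) = 0.101312 / 0.200096 ≈ 0.5063

P(passing raccoon | barking) ≈ 0.5063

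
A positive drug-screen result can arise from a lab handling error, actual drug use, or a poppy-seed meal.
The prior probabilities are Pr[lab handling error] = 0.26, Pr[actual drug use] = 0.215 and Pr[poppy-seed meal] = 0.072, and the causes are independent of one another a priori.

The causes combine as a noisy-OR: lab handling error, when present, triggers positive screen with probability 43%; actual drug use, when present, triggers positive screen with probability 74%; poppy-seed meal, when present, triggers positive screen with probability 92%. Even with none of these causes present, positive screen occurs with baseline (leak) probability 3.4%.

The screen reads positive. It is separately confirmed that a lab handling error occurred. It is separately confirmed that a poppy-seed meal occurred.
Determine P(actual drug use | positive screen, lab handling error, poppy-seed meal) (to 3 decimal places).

P(actual drug use | positive screen, lab handling error, poppy-seed meal) ≈ 0.221

Under noisy-OR, P(positive screen | causes) = 1 − (1−0.034)·∏(1−qᵢ) over the active causes.
Sum P(positive screen|·) weighted by the priors over both values of actual drug use:
  P(positive screen | lab handling error, poppy-seed meal) = 0.95595·0.785 + 0.988547·0.215
        = 0.750421 + 0.212538 = 0.962959
The terms with actual drug use present sum to 0.212538, so
  P(actual drug use | positive screen, lab handling error, poppy-seed meal) = 0.212538 / 0.962959 ≈ 0.221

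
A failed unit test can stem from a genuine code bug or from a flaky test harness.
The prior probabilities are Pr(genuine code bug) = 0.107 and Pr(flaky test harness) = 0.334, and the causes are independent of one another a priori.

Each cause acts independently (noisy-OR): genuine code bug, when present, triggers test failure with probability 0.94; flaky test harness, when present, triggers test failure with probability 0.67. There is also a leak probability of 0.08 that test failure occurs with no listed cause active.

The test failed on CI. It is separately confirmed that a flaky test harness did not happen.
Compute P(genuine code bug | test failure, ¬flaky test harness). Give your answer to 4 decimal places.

Under noisy-OR, P(test failure | causes) = 1 − (1−0.08)·∏(1−qᵢ) over the active causes.
For the numerator, keep only genuine code bug=true terms: 0.9448×0.107 = 0.101094
The normalizing constant is 0.08×0.893 + 0.9448×0.107 = 0.172534
P(genuine code bug | test failure, ¬flaky test harness) = 0.101094/0.172534 ≈ 0.5859

P(genuine code bug | test failure, ¬flaky test harness) ≈ 0.5859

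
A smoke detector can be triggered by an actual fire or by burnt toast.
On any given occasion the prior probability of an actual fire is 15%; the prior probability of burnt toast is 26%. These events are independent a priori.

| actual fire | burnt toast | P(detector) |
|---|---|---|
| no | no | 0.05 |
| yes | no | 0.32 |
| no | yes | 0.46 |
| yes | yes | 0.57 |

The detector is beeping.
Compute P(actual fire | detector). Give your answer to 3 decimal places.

P(actual fire | detector) ≈ 0.303

P(detector) = 0.05*0.85*0.74 + 0.46*0.85*0.26 + 0.32*0.15*0.74 + 0.57*0.15*0.26 = 0.031450 + 0.101660 + 0.035520 + 0.022230 = 0.190860
Restricting to configurations with actual fire present: 0.035520 + 0.022230 = 0.057750.
P(actual fire | detector) = 0.057750 / 0.190860 ≈ 0.303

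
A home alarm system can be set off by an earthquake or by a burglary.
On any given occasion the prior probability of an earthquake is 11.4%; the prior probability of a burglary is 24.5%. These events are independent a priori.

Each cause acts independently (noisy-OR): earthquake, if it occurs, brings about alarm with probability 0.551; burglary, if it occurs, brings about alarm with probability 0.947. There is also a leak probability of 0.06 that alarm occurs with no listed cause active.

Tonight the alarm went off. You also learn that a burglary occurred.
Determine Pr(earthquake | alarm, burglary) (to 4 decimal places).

Under noisy-OR, P(alarm | causes) = 1 − (1−0.06)·∏(1−qᵢ) over the active causes.
Enumerate both values of earthquake and weight by the priors:
  P(alarm | burglary) = 0.95018×0.886 + 0.977631×0.114
        = 0.841859 + 0.111450 = 0.953309
Keeping only the earthquake-present terms gives 0.111450, so
  P(earthquake | alarm, burglary) = 0.111450 / 0.953309 ≈ 0.1169

Pr(earthquake | alarm, burglary) ≈ 0.1169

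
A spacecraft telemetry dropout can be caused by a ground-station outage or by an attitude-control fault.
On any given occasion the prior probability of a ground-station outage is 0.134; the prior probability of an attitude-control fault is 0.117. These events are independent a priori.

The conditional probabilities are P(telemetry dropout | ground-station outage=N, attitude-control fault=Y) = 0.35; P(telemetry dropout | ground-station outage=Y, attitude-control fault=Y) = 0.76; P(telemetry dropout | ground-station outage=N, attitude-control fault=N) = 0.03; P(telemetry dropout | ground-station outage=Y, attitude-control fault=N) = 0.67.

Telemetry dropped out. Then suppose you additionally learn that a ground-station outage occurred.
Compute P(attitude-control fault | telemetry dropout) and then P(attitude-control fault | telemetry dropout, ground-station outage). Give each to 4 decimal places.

P(attitude-control fault | telemetry dropout) ≈ 0.3167; P(attitude-control fault | telemetry dropout, ground-station outage) ≈ 0.1307

Enumerate the 4 (ground-station outage, attitude-control fault) configurations and weight by the priors:
  P(telemetry dropout) = 0.03×0.866×0.883 + 0.35×0.866×0.117 + 0.67×0.134×0.883 + 0.76×0.134×0.117
        = 0.022940 + 0.035463 + 0.079276 + 0.011915 = 0.149594
Keeping only the attitude-control fault-present terms gives 0.047378, so
  P(attitude-control fault | telemetry dropout) = 0.047378 / 0.149594 ≈ 0.3167

Now condition on the additional information:
Sum P(telemetry dropout|·) weighted by the priors over both values of attitude-control fault:
  P(telemetry dropout | ground-station outage) = 0.67*0.883 + 0.76*0.117
        = 0.591610 + 0.088920 = 0.680530
Keeping only the attitude-control fault-present terms gives 0.088920, so
  P(attitude-control fault | telemetry dropout, ground-station outage) = 0.088920 / 0.680530 ≈ 0.1307
This is intercausal reasoning (explaining away): once ground-station outage accounts for the telemetry dropout, attitude-control fault becomes less likely.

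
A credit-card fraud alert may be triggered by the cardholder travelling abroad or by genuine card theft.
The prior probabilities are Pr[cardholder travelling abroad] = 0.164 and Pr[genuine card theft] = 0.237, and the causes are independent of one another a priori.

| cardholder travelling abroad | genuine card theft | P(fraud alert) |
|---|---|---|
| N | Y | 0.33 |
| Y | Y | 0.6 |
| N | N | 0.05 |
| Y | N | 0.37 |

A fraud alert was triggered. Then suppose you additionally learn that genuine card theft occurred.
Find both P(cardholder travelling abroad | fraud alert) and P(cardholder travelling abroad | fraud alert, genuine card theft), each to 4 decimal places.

P(cardholder travelling abroad | fraud alert) ≈ 0.4171; P(cardholder travelling abroad | fraud alert, genuine card theft) ≈ 0.2629

Weight on cardholder travelling abroad=true, given the evidence: 0.046299 + 0.023321 = 0.069620
Normalizer over all consistent configurations: 0.05*0.836*0.763 + 0.33*0.836*0.237 + 0.37*0.164*0.763 + 0.6*0.164*0.237 = 0.166897
P(cardholder travelling abroad | fraud alert) = 0.069620/0.166897 ≈ 0.4171

With the extra evidence:
P(fraud alert | genuine card theft) = 0.33·0.836 + 0.6·0.164 = 0.275880 + 0.098400 = 0.374280
Restricting to configurations with cardholder travelling abroad present: 0.6·0.164 = 0.098400.
So P(cardholder travelling abroad | fraud alert, genuine card theft) = 0.098400/0.374280 ≈ 0.2629.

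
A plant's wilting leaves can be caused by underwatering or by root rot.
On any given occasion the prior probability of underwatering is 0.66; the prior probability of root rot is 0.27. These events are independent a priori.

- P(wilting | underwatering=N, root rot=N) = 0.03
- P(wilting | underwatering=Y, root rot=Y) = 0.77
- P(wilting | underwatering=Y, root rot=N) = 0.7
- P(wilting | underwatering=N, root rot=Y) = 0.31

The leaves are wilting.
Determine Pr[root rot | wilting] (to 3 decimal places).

Pr[root rot | wilting] ≈ 0.325

Sum P(wilting|·) weighted by the priors over the 4 (underwatering, root rot) configurations:
  P(wilting) = 0.03*0.34*0.73 + 0.31*0.34*0.27 + 0.7*0.66*0.73 + 0.77*0.66*0.27
        = 0.007446 + 0.028458 + 0.337260 + 0.137214 = 0.510378
Configurations with root rot contribute 0.165672, so
  P(root rot | wilting) = 0.165672 / 0.510378 ≈ 0.325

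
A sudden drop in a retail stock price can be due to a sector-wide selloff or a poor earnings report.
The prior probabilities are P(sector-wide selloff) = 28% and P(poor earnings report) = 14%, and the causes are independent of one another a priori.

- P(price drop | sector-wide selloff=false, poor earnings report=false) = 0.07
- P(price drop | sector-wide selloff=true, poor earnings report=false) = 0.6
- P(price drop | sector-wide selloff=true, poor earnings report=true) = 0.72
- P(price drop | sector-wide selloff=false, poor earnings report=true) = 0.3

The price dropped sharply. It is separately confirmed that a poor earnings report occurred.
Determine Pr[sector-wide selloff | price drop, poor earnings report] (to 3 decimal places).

By total probability over both values of sector-wide selloff:
  P(price drop | poor earnings report) = 0.3·0.72 + 0.72·0.28
        = 0.216000 + 0.201600 = 0.417600
The terms with sector-wide selloff present sum to 0.201600, so
  P(sector-wide selloff | price drop, poor earnings report) = 0.201600 / 0.417600 ≈ 0.483

Pr[sector-wide selloff | price drop, poor earnings report] ≈ 0.483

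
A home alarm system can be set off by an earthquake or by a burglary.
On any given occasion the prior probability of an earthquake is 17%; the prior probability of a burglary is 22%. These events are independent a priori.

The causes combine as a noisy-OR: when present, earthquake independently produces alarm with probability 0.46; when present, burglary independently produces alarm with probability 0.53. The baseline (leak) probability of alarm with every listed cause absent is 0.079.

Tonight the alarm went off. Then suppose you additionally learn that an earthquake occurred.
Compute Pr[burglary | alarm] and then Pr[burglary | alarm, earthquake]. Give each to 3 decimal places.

Pr[burglary | alarm] ≈ 0.529; Pr[burglary | alarm, earthquake] ≈ 0.301

Under noisy-OR, P(alarm | causes) = 1 − (1−0.079)·∏(1−qᵢ) over the active causes.
Weight on burglary=true, given the evidence: 0.103558 + 0.028658 = 0.132216
The normalizing constant is 0.079*0.83*0.78 + 0.56713*0.83*0.22 + 0.50266*0.17*0.78 + 0.76625*0.17*0.22 = 0.250014
Posterior = 0.132216 / 0.250014 ≈ 0.529

Now also conditioning on earthquake=true:
By total probability over both values of burglary:
  P(alarm | earthquake) = 0.50266×0.78 + 0.76625×0.22
        = 0.392075 + 0.168575 = 0.560650
The terms with burglary present sum to 0.168575, so
  P(burglary | alarm, earthquake) = 0.168575 / 0.560650 ≈ 0.301
— earthquake explains away the evidence for burglary.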